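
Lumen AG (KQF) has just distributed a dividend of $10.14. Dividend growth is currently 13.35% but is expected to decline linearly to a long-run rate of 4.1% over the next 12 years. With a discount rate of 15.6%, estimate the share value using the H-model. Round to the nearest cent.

$140.73

H-model: P₀ = D₀[(1+g_L) + H(g_S−g_L)]/(r−g_L), with H = 12/2 = 6.
P₀ = 10.14 × [(1+0.041) + 6×(0.1335−0.041)] / (0.156−0.041)
   = 10.14 × 1.5960 / 0.115 = 140.7256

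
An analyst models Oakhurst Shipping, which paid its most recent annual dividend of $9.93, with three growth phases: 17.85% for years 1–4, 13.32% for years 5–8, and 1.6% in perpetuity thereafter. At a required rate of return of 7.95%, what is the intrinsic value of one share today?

Three-stage DDM. Project D₁…D_8; terminal Gordon value at t=8 with g = 0.016; discount at r = 0.0795.
D_1 = 11.7025
D_2 = 13.7914
D_3 = 16.2532
D_4 = 19.1544
D_5 = 21.7057
D_6 = 24.5969
D_7 = 27.8732
D_8 = 31.5859
TV_8 = 32.0913/(0.0795−0.016) = 505.3751
P₀ = Σ Dₜ/(1+r)ᵗ + TV_8/(1+r)^8 = 387.5476

$387.55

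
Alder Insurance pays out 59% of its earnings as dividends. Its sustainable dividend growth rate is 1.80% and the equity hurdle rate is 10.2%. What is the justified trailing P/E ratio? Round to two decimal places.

7.15

Justified trailing P/E = b(1+g)/(r−g) = 0.59×(1+0.018)/(0.102−0.018) = 7.1502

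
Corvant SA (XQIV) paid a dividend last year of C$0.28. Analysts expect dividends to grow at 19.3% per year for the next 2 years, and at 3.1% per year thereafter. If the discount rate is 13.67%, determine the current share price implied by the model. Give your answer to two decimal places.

C$3.61

Two-stage DDM. Project D₁…D_2 at 0.193, terminal growth 0.031, discount at r = 0.1367.
D_1 = 0.3340
D_2 = 0.3985
Terminal value at t=2: TV = D_3/(r−g) = 0.4109/(0.1367−0.031) = 3.8871
P₀ = 0.3340/(1+0.1367)^1 + 0.3985/(1+0.1367)^2 + 3.8871/(1+0.1367)^2 = 3.6107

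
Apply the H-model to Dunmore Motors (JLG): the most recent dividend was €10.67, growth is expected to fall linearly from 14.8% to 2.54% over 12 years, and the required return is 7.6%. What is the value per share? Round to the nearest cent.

H-model: P₀ = D₀[(1+g_L) + H(g_S−g_L)]/(r−g_L), with H = 12/2 = 6.
P₀ = 10.67 × [(1+0.0254) + 6×(0.148−0.0254)] / (0.076−0.0254)
   = 10.67 × 1.7610 / 0.0506 = 371.3413

€371.34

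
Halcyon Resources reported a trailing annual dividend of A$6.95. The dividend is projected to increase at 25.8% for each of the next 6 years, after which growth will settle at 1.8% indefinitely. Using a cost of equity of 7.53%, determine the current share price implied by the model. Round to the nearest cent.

A$391.42

Two-stage DDM. Project D₁…D_6 at 0.258, terminal growth 0.018, discount at r = 0.0753.
D_1 = 8.7431
D_2 = 10.9988
D_3 = 13.8365
D_4 = 17.4063
D_5 = 21.8972
D_6 = 27.5466
Terminal value at t=6: TV = D_7/(r−g) = 28.0425/(0.0753−0.018) = 489.3976
P₀ = 8.7431/(1+0.0753)^1 + 10.9988/(1+0.0753)^2 + 13.8365/(1+0.0753)^3 + 17.4063/(1+0.0753)^4 + 21.8972/(1+0.0753)^5 + 27.5466/(1+0.0753)^6 + 489.3976/(1+0.0753)^6 = 391.4221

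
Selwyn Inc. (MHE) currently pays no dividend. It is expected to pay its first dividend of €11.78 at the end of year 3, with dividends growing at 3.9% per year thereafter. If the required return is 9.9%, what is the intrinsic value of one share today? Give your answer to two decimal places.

€162.55

Deferred-dividend DDM. At t=2 the remaining stream is a growing perpetuity with first payment D_3 = 11.78.
V_2 = D_3/(r−g) = 11.78/(0.099−0.039) = 196.3333
P₀ = V_2/(1+r)^2 = 196.3333/(1+0.099)^2 = 162.5544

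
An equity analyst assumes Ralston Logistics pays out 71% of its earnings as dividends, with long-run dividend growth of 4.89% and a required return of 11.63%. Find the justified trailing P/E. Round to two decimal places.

11.05

Justified trailing P/E = b(1+g)/(r−g) = 0.71×(1+0.0489)/(0.1163−0.0489) = 11.0492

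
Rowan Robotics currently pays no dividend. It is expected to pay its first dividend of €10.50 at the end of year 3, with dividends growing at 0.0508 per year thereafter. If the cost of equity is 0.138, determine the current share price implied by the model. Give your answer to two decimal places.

Deferred-dividend DDM. At t=2 the remaining stream is a growing perpetuity with first payment D_3 = 10.50.
V_2 = D_3/(r−g) = 10.50/(0.138−0.0508) = 120.4128
P₀ = V_2/(1+r)^2 = 120.4128/(1+0.138)^2 = 92.9797

€92.98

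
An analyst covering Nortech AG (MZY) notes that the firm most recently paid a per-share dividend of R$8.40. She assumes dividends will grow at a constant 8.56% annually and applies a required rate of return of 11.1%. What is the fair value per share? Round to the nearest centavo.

Gordon growth model: P₀ = D₁/(r − g). D₁ = 8.40 × (1 + 0.0856) = 9.1190.
P₀ = 9.1190 / (0.111 − 0.0856) = 9.1190 / 0.0254 = 359.0173

R$359.02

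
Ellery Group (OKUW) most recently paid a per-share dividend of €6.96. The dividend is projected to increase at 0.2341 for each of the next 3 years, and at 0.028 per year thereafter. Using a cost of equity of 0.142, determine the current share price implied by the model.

Two-stage DDM. Project D₁…D_3 at 0.2341, terminal growth 0.028, discount at r = 0.142.
D_1 = 8.5893
D_2 = 10.6001
D_3 = 13.0816
Terminal value at t=3: TV = D_4/(r−g) = 13.4479/(0.142−0.028) = 117.9637
P₀ = 8.5893/(1+0.142)^1 + 10.6001/(1+0.142)^2 + 13.0816/(1+0.142)^3 + 117.9637/(1+0.142)^3 = 103.6372

€103.64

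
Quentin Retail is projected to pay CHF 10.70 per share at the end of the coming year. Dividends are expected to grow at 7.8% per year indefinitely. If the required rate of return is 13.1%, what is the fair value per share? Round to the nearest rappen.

CHF 201.89

Gordon growth model: P₀ = D₁/(r − g), with D₁ = 10.70 given directly.
P₀ = 10.7000 / (0.131 − 0.078) = 10.7000 / 0.053 = 201.8868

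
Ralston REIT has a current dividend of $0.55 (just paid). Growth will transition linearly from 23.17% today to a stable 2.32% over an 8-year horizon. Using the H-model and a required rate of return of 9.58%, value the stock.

H-model: P₀ = D₀[(1+g_L) + H(g_S−g_L)]/(r−g_L), with H = 8/2 = 4.
P₀ = 0.55 × [(1+0.0232) + 4×(0.2317−0.0232)] / (0.0958−0.0232)
   = 0.55 × 1.8572 / 0.0726 = 14.0697

$14.07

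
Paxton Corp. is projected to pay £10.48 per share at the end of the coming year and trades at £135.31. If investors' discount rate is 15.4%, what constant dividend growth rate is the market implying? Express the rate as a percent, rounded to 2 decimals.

7.65%

From P₀ = D₁/(r − g), the implied growth is g = r − D₁/P₀.
g = 0.154 − 10.48/135.31 = 0.154 − 0.07745 = 0.07655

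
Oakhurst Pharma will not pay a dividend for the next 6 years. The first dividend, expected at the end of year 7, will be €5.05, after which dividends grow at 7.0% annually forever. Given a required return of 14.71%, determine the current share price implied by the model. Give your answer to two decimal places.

€28.75

Deferred-dividend DDM. At t=6 the remaining stream is a growing perpetuity with first payment D_7 = 5.05.
V_6 = D_7/(r−g) = 5.05/(0.1471−0.07) = 65.4994
P₀ = V_6/(1+r)^6 = 65.4994/(1+0.1471)^6 = 28.7494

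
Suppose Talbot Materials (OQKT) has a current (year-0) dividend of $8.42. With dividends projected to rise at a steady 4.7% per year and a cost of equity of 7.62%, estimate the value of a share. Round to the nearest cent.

$301.91

Gordon growth model: P₀ = D₁/(r − g). D₁ = 8.42 × (1 + 0.047) = 8.8157.
P₀ = 8.8157 / (0.0762 − 0.047) = 8.8157 / 0.0292 = 301.9089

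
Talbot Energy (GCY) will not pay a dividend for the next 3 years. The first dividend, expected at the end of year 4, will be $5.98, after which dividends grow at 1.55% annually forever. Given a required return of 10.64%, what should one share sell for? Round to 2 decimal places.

$48.57

Deferred-dividend DDM. At t=3 the remaining stream is a growing perpetuity with first payment D_4 = 5.98.
V_3 = D_4/(r−g) = 5.98/(0.1064−0.0155) = 65.7866
P₀ = V_3/(1+r)^3 = 65.7866/(1+0.1064)^3 = 48.5737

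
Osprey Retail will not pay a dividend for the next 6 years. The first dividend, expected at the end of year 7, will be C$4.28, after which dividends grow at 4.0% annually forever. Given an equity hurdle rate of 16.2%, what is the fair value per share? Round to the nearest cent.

Deferred-dividend DDM. At t=6 the remaining stream is a growing perpetuity with first payment D_7 = 4.28.
V_6 = D_7/(r−g) = 4.28/(0.162−0.04) = 35.0820
P₀ = V_6/(1+r)^6 = 35.0820/(1+0.162)^6 = 14.2511

C$14.25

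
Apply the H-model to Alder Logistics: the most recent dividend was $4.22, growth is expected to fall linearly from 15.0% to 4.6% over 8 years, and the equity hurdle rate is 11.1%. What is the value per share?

$94.92

H-model: P₀ = D₀[(1+g_L) + H(g_S−g_L)]/(r−g_L), with H = 8/2 = 4.
P₀ = 4.22 × [(1+0.046) + 4×(0.15−0.046)] / (0.111−0.046)
   = 4.22 × 1.4620 / 0.065 = 94.9175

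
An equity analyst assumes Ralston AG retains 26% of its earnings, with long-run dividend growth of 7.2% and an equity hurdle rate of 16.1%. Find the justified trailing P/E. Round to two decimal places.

8.91

Payout ratio b = 1 − 0.26 = 0.74.
Justified trailing P/E = b(1+g)/(r−g) = 0.74×(1+0.072)/(0.161−0.072) = 8.9133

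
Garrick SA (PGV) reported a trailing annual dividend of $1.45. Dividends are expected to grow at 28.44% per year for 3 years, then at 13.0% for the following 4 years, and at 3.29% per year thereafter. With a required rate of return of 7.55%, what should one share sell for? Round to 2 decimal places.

$90.44

Three-stage DDM. Project D₁…D_7; terminal Gordon value at t=7 with g = 0.0329; discount at r = 0.0755.
D_1 = 1.8624
D_2 = 2.3920
D_3 = 3.0723
D_4 = 3.4717
D_5 = 3.9231
D_6 = 4.4331
D_7 = 5.0094
TV_7 = 5.1742/(0.0755−0.0329) = 121.4595
P₀ = Σ Dₜ/(1+r)ᵗ + TV_7/(1+r)^7 = 90.4368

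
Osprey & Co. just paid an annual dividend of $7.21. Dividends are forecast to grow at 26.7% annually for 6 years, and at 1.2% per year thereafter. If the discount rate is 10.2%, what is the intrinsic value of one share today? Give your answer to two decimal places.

Two-stage DDM. Project D₁…D_6 at 0.267, terminal growth 0.012, discount at r = 0.102.
D_1 = 9.1351
D_2 = 11.5741
D_3 = 14.6644
D_4 = 18.5798
D_5 = 23.5406
D_6 = 29.8260
Terminal value at t=6: TV = D_7/(r−g) = 30.1839/(0.102−0.012) = 335.3768
P₀ = 9.1351/(1+0.102)^1 + 11.5741/(1+0.102)^2 + 14.6644/(1+0.102)^3 + 18.5798/(1+0.102)^4 + 23.5406/(1+0.102)^5 + 29.8260/(1+0.102)^6 + 335.3768/(1+0.102)^6 = 259.7739

$259.77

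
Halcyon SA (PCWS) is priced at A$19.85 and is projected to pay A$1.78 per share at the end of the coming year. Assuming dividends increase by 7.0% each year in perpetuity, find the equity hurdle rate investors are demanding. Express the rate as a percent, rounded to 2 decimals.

Rearranging the constant-growth DDM: r = D₁/P₀ + g.
r = 1.7800 / 19.85 + 0.07 = 0.08967 + 0.07 = 0.15967

15.97%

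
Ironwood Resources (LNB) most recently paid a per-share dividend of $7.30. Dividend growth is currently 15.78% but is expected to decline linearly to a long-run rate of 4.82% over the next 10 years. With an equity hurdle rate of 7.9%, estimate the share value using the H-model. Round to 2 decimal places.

H-model: P₀ = D₀[(1+g_L) + H(g_S−g_L)]/(r−g_L), with H = 10/2 = 5.
P₀ = 7.30 × [(1+0.0482) + 5×(0.1578−0.0482)] / (0.079−0.0482)
   = 7.30 × 1.5962 / 0.0308 = 378.3201

$378.32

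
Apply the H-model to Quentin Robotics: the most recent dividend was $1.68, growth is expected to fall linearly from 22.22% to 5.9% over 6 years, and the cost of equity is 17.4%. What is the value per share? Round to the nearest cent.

H-model: P₀ = D₀[(1+g_L) + H(g_S−g_L)]/(r−g_L), with H = 6/2 = 3.
P₀ = 1.68 × [(1+0.059) + 3×(0.2222−0.059)] / (0.174−0.059)
   = 1.68 × 1.5486 / 0.115 = 22.6230

$22.62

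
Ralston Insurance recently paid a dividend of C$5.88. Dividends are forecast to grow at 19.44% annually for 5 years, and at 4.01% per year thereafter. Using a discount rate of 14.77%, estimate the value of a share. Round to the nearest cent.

Two-stage DDM. Project D₁…D_5 at 0.1944, terminal growth 0.0401, discount at r = 0.1477.
D_1 = 7.0231
D_2 = 8.3884
D_3 = 10.0191
D_4 = 11.9668
D_5 = 14.2931
Terminal value at t=5: TV = D_6/(r−g) = 14.8662/(0.1477−0.0401) = 138.1622
P₀ = 7.0231/(1+0.1477)^1 + 8.3884/(1+0.1477)^2 + 10.0191/(1+0.1477)^3 + 11.9668/(1+0.1477)^4 + 14.2931/(1+0.1477)^5 + 138.1622/(1+0.1477)^5 = 102.5717

C$102.57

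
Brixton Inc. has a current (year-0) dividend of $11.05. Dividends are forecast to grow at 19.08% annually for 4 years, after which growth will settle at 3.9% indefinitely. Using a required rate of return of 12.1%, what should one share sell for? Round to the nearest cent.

$229.80

Two-stage DDM. Project D₁…D_4 at 0.1908, terminal growth 0.039, discount at r = 0.121.
D_1 = 13.1583
D_2 = 15.6690
D_3 = 18.6586
D_4 = 22.2186
Terminal value at t=4: TV = D_5/(r−g) = 23.0852/(0.121−0.039) = 281.5265
P₀ = 13.1583/(1+0.121)^1 + 15.6690/(1+0.121)^2 + 18.6586/(1+0.121)^3 + 22.2186/(1+0.121)^4 + 281.5265/(1+0.121)^4 = 229.7999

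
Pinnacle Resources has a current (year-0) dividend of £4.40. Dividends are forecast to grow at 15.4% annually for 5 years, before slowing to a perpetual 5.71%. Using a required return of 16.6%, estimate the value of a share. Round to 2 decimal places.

Two-stage DDM. Project D₁…D_5 at 0.154, terminal growth 0.0571, discount at r = 0.166.
D_1 = 5.0776
D_2 = 5.8596
D_3 = 6.7619
D_4 = 7.8033
D_5 = 9.0050
Terminal value at t=5: TV = D_6/(r−g) = 9.5191/(0.166−0.0571) = 87.4118
P₀ = 5.0776/(1+0.166)^1 + 5.8596/(1+0.166)^2 + 6.7619/(1+0.166)^3 + 7.8033/(1+0.166)^4 + 9.0050/(1+0.166)^5 + 87.4118/(1+0.166)^5 = 61.8881

£61.89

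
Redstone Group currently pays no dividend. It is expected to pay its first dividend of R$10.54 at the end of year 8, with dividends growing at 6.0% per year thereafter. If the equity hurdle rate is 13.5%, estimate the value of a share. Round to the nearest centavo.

R$57.92

Deferred-dividend DDM. At t=7 the remaining stream is a growing perpetuity with first payment D_8 = 10.54.
V_7 = D_8/(r−g) = 10.54/(0.135−0.06) = 140.5333
P₀ = V_7/(1+r)^7 = 140.5333/(1+0.135)^7 = 57.9173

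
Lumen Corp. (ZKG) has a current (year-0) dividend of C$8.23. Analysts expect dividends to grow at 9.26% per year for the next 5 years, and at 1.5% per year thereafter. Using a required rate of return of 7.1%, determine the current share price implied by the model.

C$208.54

Two-stage DDM. Project D₁…D_5 at 0.0926, terminal growth 0.015, discount at r = 0.071.
D_1 = 8.9921
D_2 = 9.8248
D_3 = 10.7345
D_4 = 11.7286
D_5 = 12.8146
Terminal value at t=5: TV = D_6/(r−g) = 13.0068/(0.071−0.015) = 232.2650
P₀ = 8.9921/(1+0.071)^1 + 9.8248/(1+0.071)^2 + 10.7345/(1+0.071)^3 + 11.7286/(1+0.071)^4 + 12.8146/(1+0.071)^5 + 232.2650/(1+0.071)^5 = 208.5378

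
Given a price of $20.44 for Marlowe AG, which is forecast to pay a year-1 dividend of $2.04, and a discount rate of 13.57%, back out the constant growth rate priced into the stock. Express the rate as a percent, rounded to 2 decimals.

From P₀ = D₁/(r − g), the implied growth is g = r − D₁/P₀.
g = 0.1357 − 2.04/20.44 = 0.1357 − 0.09980 = 0.03590

3.59%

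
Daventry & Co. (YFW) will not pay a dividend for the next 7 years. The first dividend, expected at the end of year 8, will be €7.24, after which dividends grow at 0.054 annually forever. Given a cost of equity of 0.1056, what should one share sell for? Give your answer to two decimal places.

Deferred-dividend DDM. At t=7 the remaining stream is a growing perpetuity with first payment D_8 = 7.24.
V_7 = D_8/(r−g) = 7.24/(0.1056−0.054) = 140.3101
P₀ = V_7/(1+r)^7 = 140.3101/(1+0.1056)^7 = 69.4869

€69.49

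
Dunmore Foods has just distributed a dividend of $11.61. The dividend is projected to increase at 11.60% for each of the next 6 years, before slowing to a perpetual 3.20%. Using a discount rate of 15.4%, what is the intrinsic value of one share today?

Two-stage DDM. Project D₁…D_6 at 0.116, terminal growth 0.032, discount at r = 0.154.
D_1 = 12.9568
D_2 = 14.4597
D_3 = 16.1371
D_4 = 18.0090
D_5 = 20.0980
D_6 = 22.4294
Terminal value at t=6: TV = D_7/(r−g) = 23.1471/(0.154−0.032) = 189.7305
P₀ = 12.9568/(1+0.154)^1 + 14.4597/(1+0.154)^2 + 16.1371/(1+0.154)^3 + 18.0090/(1+0.154)^4 + 20.0980/(1+0.154)^5 + 22.4294/(1+0.154)^6 + 189.7305/(1+0.154)^6 = 142.3925

$142.39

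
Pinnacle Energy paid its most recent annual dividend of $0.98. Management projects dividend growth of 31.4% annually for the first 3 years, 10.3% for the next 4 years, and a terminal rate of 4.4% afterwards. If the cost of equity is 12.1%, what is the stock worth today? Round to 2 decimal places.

Three-stage DDM. Project D₁…D_7; terminal Gordon value at t=7 with g = 0.044; discount at r = 0.121.
D_1 = 1.2877
D_2 = 1.6921
D_3 = 2.2234
D_4 = 2.4524
D_5 = 2.7050
D_6 = 2.9836
D_7 = 3.2909
TV_7 = 3.4357/(0.121−0.044) = 44.6194
P₀ = Σ Dₜ/(1+r)ᵗ + TV_7/(1+r)^7 = 30.1953

$30.20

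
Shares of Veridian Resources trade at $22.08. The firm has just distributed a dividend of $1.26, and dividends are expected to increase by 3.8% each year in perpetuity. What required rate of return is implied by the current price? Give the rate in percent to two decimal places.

Rearranging the constant-growth DDM: r = D₁/P₀ + g.
D₁ = 1.26 × (1 + 0.038) = 1.3079.
r = 1.3079 / 22.08 + 0.038 = 0.05923 + 0.038 = 0.09723

9.72%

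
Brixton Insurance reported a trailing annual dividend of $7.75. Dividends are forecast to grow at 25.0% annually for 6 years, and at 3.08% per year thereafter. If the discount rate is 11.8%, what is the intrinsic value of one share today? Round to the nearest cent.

Two-stage DDM. Project D₁…D_6 at 0.25, terminal growth 0.0308, discount at r = 0.118.
D_1 = 9.6875
D_2 = 12.1094
D_3 = 15.1367
D_4 = 18.9209
D_5 = 23.6511
D_6 = 29.5639
Terminal value at t=6: TV = D_7/(r−g) = 30.4745/(0.118−0.0308) = 349.4779
P₀ = 9.6875/(1+0.118)^1 + 12.1094/(1+0.118)^2 + 15.1367/(1+0.118)^3 + 18.9209/(1+0.118)^4 + 23.6511/(1+0.118)^5 + 29.5639/(1+0.118)^6 + 349.4779/(1+0.118)^6 = 248.9415

$248.94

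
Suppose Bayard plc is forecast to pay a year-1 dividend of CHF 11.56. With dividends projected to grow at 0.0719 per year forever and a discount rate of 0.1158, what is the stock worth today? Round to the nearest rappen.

Gordon growth model: P₀ = D₁/(r − g), with D₁ = 11.56 given directly.
P₀ = 11.5600 / (0.1158 − 0.0719) = 11.5600 / 0.0439 = 263.3257

CHF 263.33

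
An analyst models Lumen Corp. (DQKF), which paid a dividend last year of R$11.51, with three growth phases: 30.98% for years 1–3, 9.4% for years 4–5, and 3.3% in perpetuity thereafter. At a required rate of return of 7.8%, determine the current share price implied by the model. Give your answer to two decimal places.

R$581.95

Three-stage DDM. Project D₁…D_5; terminal Gordon value at t=5 with g = 0.033; discount at r = 0.078.
D_1 = 15.0758
D_2 = 19.7463
D_3 = 25.8637
D_4 = 28.2949
D_5 = 30.9546
TV_5 = 31.9761/(0.078−0.033) = 710.5796
P₀ = Σ Dₜ/(1+r)ᵗ + TV_5/(1+r)^5 = 581.9500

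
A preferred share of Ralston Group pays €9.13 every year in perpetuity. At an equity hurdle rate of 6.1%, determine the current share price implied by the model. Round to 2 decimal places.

€149.67

Zero-growth DDM (perpetuity): P₀ = D/r = 9.13 / 0.061 = 149.6721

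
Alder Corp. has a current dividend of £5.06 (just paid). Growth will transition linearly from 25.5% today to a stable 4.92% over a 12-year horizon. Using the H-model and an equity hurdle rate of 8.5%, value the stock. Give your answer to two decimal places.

£322.82

H-model: P₀ = D₀[(1+g_L) + H(g_S−g_L)]/(r−g_L), with H = 12/2 = 6.
P₀ = 5.06 × [(1+0.0492) + 6×(0.255−0.0492)] / (0.085−0.0492)
   = 5.06 × 2.2840 / 0.0358 = 322.8223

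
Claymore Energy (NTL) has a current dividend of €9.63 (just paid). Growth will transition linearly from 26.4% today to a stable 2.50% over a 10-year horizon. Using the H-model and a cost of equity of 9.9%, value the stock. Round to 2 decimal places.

€288.90

H-model: P₀ = D₀[(1+g_L) + H(g_S−g_L)]/(r−g_L), with H = 10/2 = 5.
P₀ = 9.63 × [(1+0.025) + 5×(0.264−0.025)] / (0.099−0.025)
   = 9.63 × 2.2200 / 0.074 = 288.9000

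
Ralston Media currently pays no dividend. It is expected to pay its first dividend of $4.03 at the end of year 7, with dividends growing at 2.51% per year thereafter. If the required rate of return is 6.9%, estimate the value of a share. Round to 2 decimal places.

Deferred-dividend DDM. At t=6 the remaining stream is a growing perpetuity with first payment D_7 = 4.03.
V_6 = D_7/(r−g) = 4.03/(0.069−0.0251) = 91.7995
P₀ = V_6/(1+r)^6 = 91.7995/(1+0.069)^6 = 61.5140

$61.51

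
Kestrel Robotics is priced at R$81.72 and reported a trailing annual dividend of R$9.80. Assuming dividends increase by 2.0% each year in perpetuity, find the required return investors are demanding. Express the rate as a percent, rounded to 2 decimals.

Rearranging the constant-growth DDM: r = D₁/P₀ + g.
D₁ = 9.80 × (1 + 0.02) = 9.9960.
r = 9.9960 / 81.72 + 0.02 = 0.12232 + 0.02 = 0.14232

14.23%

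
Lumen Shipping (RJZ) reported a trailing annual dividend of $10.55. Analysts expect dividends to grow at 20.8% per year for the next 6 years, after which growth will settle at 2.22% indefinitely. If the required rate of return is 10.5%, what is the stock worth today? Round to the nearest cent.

$309.80

Two-stage DDM. Project D₁…D_6 at 0.208, terminal growth 0.0222, discount at r = 0.105.
D_1 = 12.7444
D_2 = 15.3952
D_3 = 18.5974
D_4 = 22.4657
D_5 = 27.1386
D_6 = 32.7834
Terminal value at t=6: TV = D_7/(r−g) = 33.5112/(0.105−0.0222) = 404.7246
P₀ = 12.7444/(1+0.105)^1 + 15.3952/(1+0.105)^2 + 18.5974/(1+0.105)^3 + 22.4657/(1+0.105)^4 + 27.1386/(1+0.105)^5 + 32.7834/(1+0.105)^6 + 404.7246/(1+0.105)^6 = 309.7996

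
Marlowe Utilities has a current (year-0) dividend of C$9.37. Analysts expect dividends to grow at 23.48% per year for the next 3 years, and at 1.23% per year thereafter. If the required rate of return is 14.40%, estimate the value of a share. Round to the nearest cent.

C$123.38

Two-stage DDM. Project D₁…D_3 at 0.2348, terminal growth 0.0123, discount at r = 0.144.
D_1 = 11.5701
D_2 = 14.2867
D_3 = 17.6413
Terminal value at t=3: TV = D_4/(r−g) = 17.8582/(0.144−0.0123) = 135.5979
P₀ = 11.5701/(1+0.144)^1 + 14.2867/(1+0.144)^2 + 17.6413/(1+0.144)^3 + 135.5979/(1+0.144)^3 = 123.3810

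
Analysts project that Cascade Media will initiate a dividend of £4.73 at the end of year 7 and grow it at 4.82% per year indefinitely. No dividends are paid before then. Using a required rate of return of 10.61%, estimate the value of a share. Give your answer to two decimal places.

£44.61

Deferred-dividend DDM. At t=6 the remaining stream is a growing perpetuity with first payment D_7 = 4.73.
V_6 = D_7/(r−g) = 4.73/(0.1061−0.0482) = 81.6926
P₀ = V_6/(1+r)^6 = 81.6926/(1+0.1061)^6 = 44.6084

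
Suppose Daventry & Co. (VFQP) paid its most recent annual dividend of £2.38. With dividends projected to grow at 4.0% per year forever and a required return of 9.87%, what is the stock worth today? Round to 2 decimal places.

£42.17

Gordon growth model: P₀ = D₁/(r − g). D₁ = 2.38 × (1 + 0.04) = 2.4752.
P₀ = 2.4752 / (0.0987 − 0.04) = 2.4752 / 0.0587 = 42.1670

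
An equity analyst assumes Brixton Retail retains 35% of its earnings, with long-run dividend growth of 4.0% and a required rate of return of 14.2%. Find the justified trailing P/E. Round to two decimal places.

Payout ratio b = 1 − 0.35 = 0.65.
Justified trailing P/E = b(1+g)/(r−g) = 0.65×(1+0.04)/(0.142−0.04) = 6.6275

6.63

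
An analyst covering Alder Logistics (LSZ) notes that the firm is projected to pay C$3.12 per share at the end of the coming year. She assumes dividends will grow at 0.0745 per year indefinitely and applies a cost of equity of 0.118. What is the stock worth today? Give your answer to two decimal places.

C$71.72

Gordon growth model: P₀ = D₁/(r − g), with D₁ = 3.12 given directly.
P₀ = 3.1200 / (0.118 − 0.0745) = 3.1200 / 0.0435 = 71.7241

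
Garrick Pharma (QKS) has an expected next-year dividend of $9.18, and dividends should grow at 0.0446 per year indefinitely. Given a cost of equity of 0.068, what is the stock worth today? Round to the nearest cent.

$392.31

Gordon growth model: P₀ = D₁/(r − g), with D₁ = 9.18 given directly.
P₀ = 9.1800 / (0.068 − 0.0446) = 9.1800 / 0.0234 = 392.3077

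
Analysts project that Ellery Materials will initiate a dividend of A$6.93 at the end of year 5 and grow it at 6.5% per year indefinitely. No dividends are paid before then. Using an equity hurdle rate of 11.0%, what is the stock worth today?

A$101.44

Deferred-dividend DDM. At t=4 the remaining stream is a growing perpetuity with first payment D_5 = 6.93.
V_4 = D_5/(r−g) = 6.93/(0.11−0.065) = 154.0000
P₀ = V_4/(1+r)^4 = 154.0000/(1+0.11)^4 = 101.4446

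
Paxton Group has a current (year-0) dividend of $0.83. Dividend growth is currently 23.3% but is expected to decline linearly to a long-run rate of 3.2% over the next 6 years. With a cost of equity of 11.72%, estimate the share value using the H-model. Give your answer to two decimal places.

$15.93

H-model: P₀ = D₀[(1+g_L) + H(g_S−g_L)]/(r−g_L), with H = 6/2 = 3.
P₀ = 0.83 × [(1+0.032) + 3×(0.233−0.032)] / (0.1172−0.032)
   = 0.83 × 1.6350 / 0.0852 = 15.9278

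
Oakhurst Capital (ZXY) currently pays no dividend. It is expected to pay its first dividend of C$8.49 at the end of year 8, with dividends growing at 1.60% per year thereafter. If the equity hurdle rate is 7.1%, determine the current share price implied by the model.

C$95.50

Deferred-dividend DDM. At t=7 the remaining stream is a growing perpetuity with first payment D_8 = 8.49.
V_7 = D_8/(r−g) = 8.49/(0.071−0.016) = 154.3636
P₀ = V_7/(1+r)^7 = 154.3636/(1+0.071)^7 = 95.5034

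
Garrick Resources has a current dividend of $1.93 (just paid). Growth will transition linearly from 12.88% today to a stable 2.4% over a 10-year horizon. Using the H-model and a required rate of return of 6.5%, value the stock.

H-model: P₀ = D₀[(1+g_L) + H(g_S−g_L)]/(r−g_L), with H = 10/2 = 5.
P₀ = 1.93 × [(1+0.024) + 5×(0.1288−0.024)] / (0.065−0.024)
   = 1.93 × 1.5480 / 0.041 = 72.8693

$72.87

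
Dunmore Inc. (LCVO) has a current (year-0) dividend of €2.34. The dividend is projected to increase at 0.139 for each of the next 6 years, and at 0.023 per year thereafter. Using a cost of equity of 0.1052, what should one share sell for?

€50.51

Two-stage DDM. Project D₁…D_6 at 0.139, terminal growth 0.023, discount at r = 0.1052.
D_1 = 2.6653
D_2 = 3.0357
D_3 = 3.4577
D_4 = 3.9383
D_5 = 4.4857
D_6 = 5.1093
Terminal value at t=6: TV = D_7/(r−g) = 5.2268/(0.1052−0.023) = 63.5861
P₀ = 2.6653/(1+0.1052)^1 + 3.0357/(1+0.1052)^2 + 3.4577/(1+0.1052)^3 + 3.9383/(1+0.1052)^4 + 4.4857/(1+0.1052)^5 + 5.1093/(1+0.1052)^6 + 63.5861/(1+0.1052)^6 = 50.5131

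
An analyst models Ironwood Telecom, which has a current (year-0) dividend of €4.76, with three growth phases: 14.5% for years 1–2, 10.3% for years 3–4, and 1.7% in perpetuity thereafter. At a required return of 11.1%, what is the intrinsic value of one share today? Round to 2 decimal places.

€73.88

Three-stage DDM. Project D₁…D_4; terminal Gordon value at t=4 with g = 0.017; discount at r = 0.111.
D_1 = 5.4502
D_2 = 6.2405
D_3 = 6.8832
D_4 = 7.5922
TV_4 = 7.7213/(0.111−0.017) = 82.1414
P₀ = Σ Dₜ/(1+r)ᵗ + TV_4/(1+r)^4 = 73.8786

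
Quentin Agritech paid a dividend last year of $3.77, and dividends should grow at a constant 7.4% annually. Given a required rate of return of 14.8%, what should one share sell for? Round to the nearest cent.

$54.72

Gordon growth model: P₀ = D₁/(r − g). D₁ = 3.77 × (1 + 0.074) = 4.0490.
P₀ = 4.0490 / (0.148 − 0.074) = 4.0490 / 0.074 = 54.7159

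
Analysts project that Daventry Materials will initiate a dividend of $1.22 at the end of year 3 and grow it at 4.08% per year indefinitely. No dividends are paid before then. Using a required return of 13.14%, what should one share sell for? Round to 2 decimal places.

$10.52

Deferred-dividend DDM. At t=2 the remaining stream is a growing perpetuity with first payment D_3 = 1.22.
V_2 = D_3/(r−g) = 1.22/(0.1314−0.0408) = 13.4658
P₀ = V_2/(1+r)^2 = 13.4658/(1+0.1314)^2 = 10.5196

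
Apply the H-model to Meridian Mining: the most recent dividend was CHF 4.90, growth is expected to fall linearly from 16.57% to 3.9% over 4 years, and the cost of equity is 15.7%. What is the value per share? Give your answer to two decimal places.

H-model: P₀ = D₀[(1+g_L) + H(g_S−g_L)]/(r−g_L), with H = 4/2 = 2.
P₀ = 4.90 × [(1+0.039) + 2×(0.1657−0.039)] / (0.157−0.039)
   = 4.90 × 1.2924 / 0.118 = 53.6675

CHF 53.67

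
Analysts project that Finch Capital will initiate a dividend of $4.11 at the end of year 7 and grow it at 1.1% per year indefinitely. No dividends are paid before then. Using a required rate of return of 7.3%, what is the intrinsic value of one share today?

Deferred-dividend DDM. At t=6 the remaining stream is a growing perpetuity with first payment D_7 = 4.11.
V_6 = D_7/(r−g) = 4.11/(0.073−0.011) = 66.2903
P₀ = V_6/(1+r)^6 = 66.2903/(1+0.073)^6 = 43.4362

$43.44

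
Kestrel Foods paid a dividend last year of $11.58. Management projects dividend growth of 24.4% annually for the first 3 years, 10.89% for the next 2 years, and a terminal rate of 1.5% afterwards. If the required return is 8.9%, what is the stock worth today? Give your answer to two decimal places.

Three-stage DDM. Project D₁…D_5; terminal Gordon value at t=5 with g = 0.015; discount at r = 0.089.
D_1 = 14.4055
D_2 = 17.9205
D_3 = 22.2931
D_4 = 24.7208
D_5 = 27.4129
TV_5 = 27.8241/(0.089−0.015) = 376.0008
P₀ = Σ Dₜ/(1+r)ᵗ + TV_5/(1+r)^5 = 326.5755

$326.58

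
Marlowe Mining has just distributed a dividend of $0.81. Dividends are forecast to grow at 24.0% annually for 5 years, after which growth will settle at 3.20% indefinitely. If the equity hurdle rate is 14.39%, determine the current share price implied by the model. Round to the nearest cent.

$16.37

Two-stage DDM. Project D₁…D_5 at 0.24, terminal growth 0.032, discount at r = 0.1439.
D_1 = 1.0044
D_2 = 1.2455
D_3 = 1.5444
D_4 = 1.9150
D_5 = 2.3746
Terminal value at t=5: TV = D_6/(r−g) = 2.4506/(0.1439−0.032) = 21.8999
P₀ = 1.0044/(1+0.1439)^1 + 1.2455/(1+0.1439)^2 + 1.5444/(1+0.1439)^3 + 1.9150/(1+0.1439)^4 + 2.3746/(1+0.1439)^5 + 21.8999/(1+0.1439)^5 = 16.3741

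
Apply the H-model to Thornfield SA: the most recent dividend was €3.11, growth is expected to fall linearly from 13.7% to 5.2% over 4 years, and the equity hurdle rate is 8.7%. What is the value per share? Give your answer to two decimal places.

€108.58

H-model: P₀ = D₀[(1+g_L) + H(g_S−g_L)]/(r−g_L), with H = 4/2 = 2.
P₀ = 3.11 × [(1+0.052) + 2×(0.137−0.052)] / (0.087−0.052)
   = 3.11 × 1.2220 / 0.035 = 108.5834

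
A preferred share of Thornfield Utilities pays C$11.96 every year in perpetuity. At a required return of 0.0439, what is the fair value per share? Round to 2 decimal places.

Zero-growth DDM (perpetuity): P₀ = D/r = 11.96 / 0.0439 = 272.4374

C$272.44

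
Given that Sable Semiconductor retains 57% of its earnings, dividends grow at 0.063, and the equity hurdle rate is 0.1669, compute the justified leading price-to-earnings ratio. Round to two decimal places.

4.14

Payout ratio b = 1 − 0.57 = 0.43.
Justified leading P/E = b/(r−g) = 0.43/(0.1669−0.063) = 4.1386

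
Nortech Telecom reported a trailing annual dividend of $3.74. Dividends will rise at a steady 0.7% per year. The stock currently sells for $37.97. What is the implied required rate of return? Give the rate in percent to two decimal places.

10.62%

Rearranging the constant-growth DDM: r = D₁/P₀ + g.
D₁ = 3.74 × (1 + 0.007) = 3.7662.
r = 3.7662 / 37.97 + 0.007 = 0.09919 + 0.007 = 0.10619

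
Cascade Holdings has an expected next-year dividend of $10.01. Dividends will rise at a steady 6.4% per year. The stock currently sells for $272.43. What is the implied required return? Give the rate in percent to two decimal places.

Rearranging the constant-growth DDM: r = D₁/P₀ + g.
r = 10.0100 / 272.43 + 0.064 = 0.03674 + 0.064 = 0.10074

10.07%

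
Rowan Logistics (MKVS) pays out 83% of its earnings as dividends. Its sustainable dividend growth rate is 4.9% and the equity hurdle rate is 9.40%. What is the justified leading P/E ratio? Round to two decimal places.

18.44

Justified leading P/E = b/(r−g) = 0.83/(0.094−0.049) = 18.4444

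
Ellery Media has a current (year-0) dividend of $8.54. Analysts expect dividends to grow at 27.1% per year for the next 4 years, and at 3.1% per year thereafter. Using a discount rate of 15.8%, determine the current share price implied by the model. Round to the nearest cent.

Two-stage DDM. Project D₁…D_4 at 0.271, terminal growth 0.031, discount at r = 0.158.
D_1 = 10.8543
D_2 = 13.7959
D_3 = 17.5345
D_4 = 22.2864
Terminal value at t=4: TV = D_5/(r−g) = 22.9773/(0.158−0.031) = 180.9235
P₀ = 10.8543/(1+0.158)^1 + 13.7959/(1+0.158)^2 + 17.5345/(1+0.158)^3 + 22.2864/(1+0.158)^4 + 180.9235/(1+0.158)^4 = 143.9617

$143.96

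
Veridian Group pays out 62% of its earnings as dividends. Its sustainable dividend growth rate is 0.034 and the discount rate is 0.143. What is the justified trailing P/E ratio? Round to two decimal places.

Justified trailing P/E = b(1+g)/(r−g) = 0.62×(1+0.034)/(0.143−0.034) = 5.8815

5.88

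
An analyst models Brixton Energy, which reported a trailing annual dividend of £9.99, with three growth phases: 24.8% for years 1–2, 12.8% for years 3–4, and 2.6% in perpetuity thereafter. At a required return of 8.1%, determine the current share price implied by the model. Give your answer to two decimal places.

£323.70

Three-stage DDM. Project D₁…D_4; terminal Gordon value at t=4 with g = 0.026; discount at r = 0.081.
D_1 = 12.4675
D_2 = 15.5595
D_3 = 17.5511
D_4 = 19.7976
TV_4 = 20.3124/(0.081−0.026) = 369.3155
P₀ = Σ Dₜ/(1+r)ᵗ + TV_4/(1+r)^4 = 323.6953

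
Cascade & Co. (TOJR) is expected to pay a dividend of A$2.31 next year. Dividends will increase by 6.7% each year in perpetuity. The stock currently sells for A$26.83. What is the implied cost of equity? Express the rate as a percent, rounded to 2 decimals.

Rearranging the constant-growth DDM: r = D₁/P₀ + g.
r = 2.3100 / 26.83 + 0.067 = 0.08610 + 0.067 = 0.15310

15.31%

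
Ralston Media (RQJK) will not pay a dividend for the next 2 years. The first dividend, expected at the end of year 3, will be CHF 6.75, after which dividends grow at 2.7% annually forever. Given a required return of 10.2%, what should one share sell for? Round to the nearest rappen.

Deferred-dividend DDM. At t=2 the remaining stream is a growing perpetuity with first payment D_3 = 6.75.
V_2 = D_3/(r−g) = 6.75/(0.102−0.027) = 90.0000
P₀ = V_2/(1+r)^2 = 90.0000/(1+0.102)^2 = 74.1104

CHF 74.11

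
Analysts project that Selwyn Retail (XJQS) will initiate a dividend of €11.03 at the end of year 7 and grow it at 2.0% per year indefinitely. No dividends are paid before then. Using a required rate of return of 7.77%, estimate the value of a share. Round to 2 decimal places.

€122.01

Deferred-dividend DDM. At t=6 the remaining stream is a growing perpetuity with first payment D_7 = 11.03.
V_6 = D_7/(r−g) = 11.03/(0.0777−0.02) = 191.1612
P₀ = V_6/(1+r)^6 = 191.1612/(1+0.0777)^6 = 122.0148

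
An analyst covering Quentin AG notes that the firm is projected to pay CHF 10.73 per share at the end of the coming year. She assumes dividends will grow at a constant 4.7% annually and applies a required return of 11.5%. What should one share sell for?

CHF 157.79

Gordon growth model: P₀ = D₁/(r − g), with D₁ = 10.73 given directly.
P₀ = 10.7300 / (0.115 − 0.047) = 10.7300 / 0.068 = 157.7941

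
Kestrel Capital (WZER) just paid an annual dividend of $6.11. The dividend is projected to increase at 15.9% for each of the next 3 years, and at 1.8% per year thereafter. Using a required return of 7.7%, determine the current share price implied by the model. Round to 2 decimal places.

$152.65

Two-stage DDM. Project D₁…D_3 at 0.159, terminal growth 0.018, discount at r = 0.077.
D_1 = 7.0815
D_2 = 8.2074
D_3 = 9.5124
Terminal value at t=3: TV = D_4/(r−g) = 9.6837/(0.077−0.018) = 164.1297
P₀ = 7.0815/(1+0.077)^1 + 8.2074/(1+0.077)^2 + 9.5124/(1+0.077)^3 + 164.1297/(1+0.077)^3 = 152.6489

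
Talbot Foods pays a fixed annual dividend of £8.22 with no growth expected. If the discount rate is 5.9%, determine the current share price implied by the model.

£139.32

Zero-growth DDM (perpetuity): P₀ = D/r = 8.22 / 0.059 = 139.3220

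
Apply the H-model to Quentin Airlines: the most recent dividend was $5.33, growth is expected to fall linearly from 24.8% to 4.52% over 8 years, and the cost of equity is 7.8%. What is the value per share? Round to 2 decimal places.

H-model: P₀ = D₀[(1+g_L) + H(g_S−g_L)]/(r−g_L), with H = 8/2 = 4.
P₀ = 5.33 × [(1+0.0452) + 4×(0.248−0.0452)] / (0.078−0.0452)
   = 5.33 × 1.8564 / 0.0328 = 301.6650

$301.66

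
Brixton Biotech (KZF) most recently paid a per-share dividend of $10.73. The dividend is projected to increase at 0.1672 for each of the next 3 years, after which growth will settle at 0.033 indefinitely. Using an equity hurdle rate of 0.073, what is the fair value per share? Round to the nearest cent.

$394.86

Two-stage DDM. Project D₁…D_3 at 0.1672, terminal growth 0.033, discount at r = 0.073.
D_1 = 12.5241
D_2 = 14.6181
D_3 = 17.0622
Terminal value at t=3: TV = D_4/(r−g) = 17.6253/(0.073−0.033) = 440.6319
P₀ = 12.5241/(1+0.073)^1 + 14.6181/(1+0.073)^2 + 17.0622/(1+0.073)^3 + 440.6319/(1+0.073)^3 = 394.8584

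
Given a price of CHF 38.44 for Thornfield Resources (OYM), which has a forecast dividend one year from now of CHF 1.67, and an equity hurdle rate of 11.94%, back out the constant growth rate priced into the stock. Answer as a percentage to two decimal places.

From P₀ = D₁/(r − g), the implied growth is g = r − D₁/P₀.
g = 0.1194 − 1.67/38.44 = 0.1194 − 0.04344 = 0.07596

7.60%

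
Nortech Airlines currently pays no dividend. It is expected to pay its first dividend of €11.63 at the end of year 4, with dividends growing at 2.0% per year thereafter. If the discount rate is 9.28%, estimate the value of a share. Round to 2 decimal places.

€122.41

Deferred-dividend DDM. At t=3 the remaining stream is a growing perpetuity with first payment D_4 = 11.63.
V_3 = D_4/(r−g) = 11.63/(0.0928−0.02) = 159.7527
P₀ = V_3/(1+r)^3 = 159.7527/(1+0.0928)^3 = 122.4126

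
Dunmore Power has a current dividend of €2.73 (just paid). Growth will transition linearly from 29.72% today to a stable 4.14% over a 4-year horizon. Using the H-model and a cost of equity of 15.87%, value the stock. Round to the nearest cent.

H-model: P₀ = D₀[(1+g_L) + H(g_S−g_L)]/(r−g_L), with H = 4/2 = 2.
P₀ = 2.73 × [(1+0.0414) + 2×(0.2972−0.0414)] / (0.1587−0.0414)
   = 2.73 × 1.5530 / 0.1173 = 36.1440

€36.14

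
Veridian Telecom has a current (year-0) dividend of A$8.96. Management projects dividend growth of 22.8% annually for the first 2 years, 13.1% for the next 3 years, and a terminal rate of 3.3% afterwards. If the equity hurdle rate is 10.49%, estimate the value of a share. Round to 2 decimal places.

Three-stage DDM. Project D₁…D_5; terminal Gordon value at t=5 with g = 0.033; discount at r = 0.1049.
D_1 = 11.0029
D_2 = 13.5115
D_3 = 15.2815
D_4 = 17.2834
D_5 = 19.5476
TV_5 = 20.1926/(0.1049−0.033) = 280.8432
P₀ = Σ Dₜ/(1+r)ᵗ + TV_5/(1+r)^5 = 226.3717

A$226.37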